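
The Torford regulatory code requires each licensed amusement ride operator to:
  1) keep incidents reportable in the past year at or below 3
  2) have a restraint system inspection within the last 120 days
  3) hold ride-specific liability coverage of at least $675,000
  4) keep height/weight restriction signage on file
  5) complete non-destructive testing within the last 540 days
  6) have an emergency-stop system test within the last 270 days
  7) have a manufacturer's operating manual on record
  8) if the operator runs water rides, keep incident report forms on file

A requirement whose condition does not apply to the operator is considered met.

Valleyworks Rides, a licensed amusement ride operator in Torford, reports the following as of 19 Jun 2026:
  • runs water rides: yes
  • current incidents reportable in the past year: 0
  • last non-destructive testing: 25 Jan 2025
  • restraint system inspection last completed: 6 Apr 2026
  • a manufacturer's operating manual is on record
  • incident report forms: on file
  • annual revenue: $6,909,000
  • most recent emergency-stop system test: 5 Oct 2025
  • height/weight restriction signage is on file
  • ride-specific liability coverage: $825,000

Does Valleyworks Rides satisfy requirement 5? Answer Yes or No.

5. non-destructive testing 510 days ago vs limit 540 → met

Yes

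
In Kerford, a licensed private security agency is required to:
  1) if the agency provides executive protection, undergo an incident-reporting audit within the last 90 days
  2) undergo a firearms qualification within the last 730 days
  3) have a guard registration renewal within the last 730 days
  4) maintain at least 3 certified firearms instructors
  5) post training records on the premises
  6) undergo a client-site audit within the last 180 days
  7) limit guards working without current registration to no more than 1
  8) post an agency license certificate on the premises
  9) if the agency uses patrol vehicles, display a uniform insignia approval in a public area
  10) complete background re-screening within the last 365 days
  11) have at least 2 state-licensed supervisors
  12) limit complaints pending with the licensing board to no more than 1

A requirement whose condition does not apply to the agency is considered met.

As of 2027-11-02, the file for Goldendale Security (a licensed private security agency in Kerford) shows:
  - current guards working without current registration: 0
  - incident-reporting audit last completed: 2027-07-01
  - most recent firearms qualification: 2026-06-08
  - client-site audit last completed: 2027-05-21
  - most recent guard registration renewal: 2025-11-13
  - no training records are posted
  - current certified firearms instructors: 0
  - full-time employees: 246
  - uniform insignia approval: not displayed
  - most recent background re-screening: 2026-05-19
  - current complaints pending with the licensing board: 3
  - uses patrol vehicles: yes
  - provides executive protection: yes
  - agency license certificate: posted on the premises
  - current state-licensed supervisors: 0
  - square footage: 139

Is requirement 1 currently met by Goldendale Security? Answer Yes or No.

1. condition 'provides executive protection' holds; incident-reporting audit 124 days ago vs limit 90 → not met

No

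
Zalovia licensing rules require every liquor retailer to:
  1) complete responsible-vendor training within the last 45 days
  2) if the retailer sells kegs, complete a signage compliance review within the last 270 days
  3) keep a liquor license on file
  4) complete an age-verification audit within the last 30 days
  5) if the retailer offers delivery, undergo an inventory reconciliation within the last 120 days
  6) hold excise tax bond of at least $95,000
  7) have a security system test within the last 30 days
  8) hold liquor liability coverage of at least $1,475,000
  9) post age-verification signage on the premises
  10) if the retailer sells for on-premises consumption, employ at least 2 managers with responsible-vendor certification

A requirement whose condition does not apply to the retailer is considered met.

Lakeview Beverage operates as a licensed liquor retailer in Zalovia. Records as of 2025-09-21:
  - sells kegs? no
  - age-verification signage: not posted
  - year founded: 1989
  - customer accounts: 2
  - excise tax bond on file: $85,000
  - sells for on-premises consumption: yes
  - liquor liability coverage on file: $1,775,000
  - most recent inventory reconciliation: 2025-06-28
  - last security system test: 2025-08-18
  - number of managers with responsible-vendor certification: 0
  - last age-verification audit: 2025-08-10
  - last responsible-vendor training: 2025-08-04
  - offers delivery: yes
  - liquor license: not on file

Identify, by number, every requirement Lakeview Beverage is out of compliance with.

1, 3, 4, 6, 7, 9, 10

1. responsible-vendor training 48 days ago vs limit 45 → not met
2. condition 'sells kegs' does not hold → requirement n/a → met
3. liquor license absent → not met
4. age-verification audit 42 days ago vs limit 30 → not met
5. condition 'offers delivery' holds; inventory reconciliation 85 days ago vs limit 120 → met
6. excise tax bond $85,000 < $95,000 → not met
7. security system test 34 days ago vs limit 30 → not met
8. liquor liability coverage $1,775,000 ≥ $1,475,000 → met
9. age-verification signage absent → not met
10. condition 'sells for on-premises consumption' holds; managers with responsible-vendor certification 0 < 2 → not met
Not met: 1, 3, 4, 6, 7, 9, 10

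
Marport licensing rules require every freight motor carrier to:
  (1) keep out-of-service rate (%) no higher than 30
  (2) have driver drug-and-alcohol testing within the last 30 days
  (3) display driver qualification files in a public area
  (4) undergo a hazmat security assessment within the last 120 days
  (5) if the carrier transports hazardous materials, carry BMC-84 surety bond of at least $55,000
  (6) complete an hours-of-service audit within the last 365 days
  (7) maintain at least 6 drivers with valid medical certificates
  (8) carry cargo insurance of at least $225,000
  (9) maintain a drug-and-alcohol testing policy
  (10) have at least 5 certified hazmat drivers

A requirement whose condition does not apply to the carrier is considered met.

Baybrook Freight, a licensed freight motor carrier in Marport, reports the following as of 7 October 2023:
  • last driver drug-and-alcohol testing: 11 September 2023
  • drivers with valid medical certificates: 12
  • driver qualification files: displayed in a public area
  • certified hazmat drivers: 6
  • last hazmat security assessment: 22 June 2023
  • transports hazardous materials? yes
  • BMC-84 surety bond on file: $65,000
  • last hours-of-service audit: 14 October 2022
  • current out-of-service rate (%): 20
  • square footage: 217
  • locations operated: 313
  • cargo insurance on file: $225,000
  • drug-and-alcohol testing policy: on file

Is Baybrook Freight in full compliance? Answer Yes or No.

1. out-of-service rate (%) 20 ≤ 30 → met
2. driver drug-and-alcohol testing 26 days ago vs limit 30 → met
3. driver qualification files present → met
4. hazmat security assessment 107 days ago vs limit 120 → met
5. condition 'transports hazardous materials' holds; BMC-84 surety bond $65,000 ≥ $55,000 → met
6. hours-of-service audit 358 days ago vs limit 365 → met
7. drivers with valid medical certificates 12 ≥ 6 → met
8. cargo insurance $225,000 ≥ $225,000 → met
9. drug-and-alcohol testing policy present → met
10. certified hazmat drivers 6 ≥ 5 → met
All met.

Yes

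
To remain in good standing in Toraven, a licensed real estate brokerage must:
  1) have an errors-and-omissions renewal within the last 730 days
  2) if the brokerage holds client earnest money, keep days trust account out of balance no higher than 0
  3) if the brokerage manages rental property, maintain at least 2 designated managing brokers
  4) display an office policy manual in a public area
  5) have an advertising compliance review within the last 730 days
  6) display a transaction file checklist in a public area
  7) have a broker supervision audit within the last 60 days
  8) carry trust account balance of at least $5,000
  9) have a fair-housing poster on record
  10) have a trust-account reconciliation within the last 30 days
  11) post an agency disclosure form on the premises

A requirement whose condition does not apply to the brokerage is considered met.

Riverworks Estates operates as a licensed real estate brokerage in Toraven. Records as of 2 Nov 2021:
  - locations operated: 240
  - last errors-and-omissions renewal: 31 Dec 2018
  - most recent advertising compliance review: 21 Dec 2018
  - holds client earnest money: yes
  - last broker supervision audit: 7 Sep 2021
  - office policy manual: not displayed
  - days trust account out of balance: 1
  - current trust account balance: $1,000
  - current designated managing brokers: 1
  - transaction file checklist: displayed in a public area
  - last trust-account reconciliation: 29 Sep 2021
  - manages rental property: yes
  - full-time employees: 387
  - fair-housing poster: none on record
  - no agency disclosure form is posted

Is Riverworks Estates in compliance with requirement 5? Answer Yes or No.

No

5. advertising compliance review 1047 days ago vs limit 730 → not met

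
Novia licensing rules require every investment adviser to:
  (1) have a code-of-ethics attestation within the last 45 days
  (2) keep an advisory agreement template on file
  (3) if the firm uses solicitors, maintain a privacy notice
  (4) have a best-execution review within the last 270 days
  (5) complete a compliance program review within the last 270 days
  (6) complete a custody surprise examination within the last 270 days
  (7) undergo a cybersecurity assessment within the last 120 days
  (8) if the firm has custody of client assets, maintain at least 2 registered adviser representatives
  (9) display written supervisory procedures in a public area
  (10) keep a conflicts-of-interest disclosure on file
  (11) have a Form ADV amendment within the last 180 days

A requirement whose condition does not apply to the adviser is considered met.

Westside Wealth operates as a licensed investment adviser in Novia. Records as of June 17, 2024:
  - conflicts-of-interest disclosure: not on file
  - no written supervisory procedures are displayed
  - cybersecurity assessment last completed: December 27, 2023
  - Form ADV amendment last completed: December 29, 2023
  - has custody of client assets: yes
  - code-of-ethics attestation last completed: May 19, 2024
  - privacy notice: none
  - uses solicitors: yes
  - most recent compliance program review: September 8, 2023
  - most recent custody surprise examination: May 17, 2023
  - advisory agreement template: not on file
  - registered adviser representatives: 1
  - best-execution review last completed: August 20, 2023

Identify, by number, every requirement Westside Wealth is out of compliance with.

1. code-of-ethics attestation 29 days ago vs limit 45 → met
2. advisory agreement template absent → not met
3. condition 'uses solicitors' holds; privacy notice absent → not met
4. best-execution review 302 days ago vs limit 270 → not met
5. compliance program review 283 days ago vs limit 270 → not met
6. custody surprise examination 397 days ago vs limit 270 → not met
7. cybersecurity assessment 173 days ago vs limit 120 → not met
8. condition 'has custody of client assets' holds; registered adviser representatives 1 < 2 → not met
9. written supervisory procedures absent → not met
10. conflicts-of-interest disclosure absent → not met
11. Form ADV amendment 171 days ago vs limit 180 → met
Not met: 2, 3, 4, 5, 6, 7, 8, 9, 10

2, 3, 4, 5, 6, 7, 8, 9, 10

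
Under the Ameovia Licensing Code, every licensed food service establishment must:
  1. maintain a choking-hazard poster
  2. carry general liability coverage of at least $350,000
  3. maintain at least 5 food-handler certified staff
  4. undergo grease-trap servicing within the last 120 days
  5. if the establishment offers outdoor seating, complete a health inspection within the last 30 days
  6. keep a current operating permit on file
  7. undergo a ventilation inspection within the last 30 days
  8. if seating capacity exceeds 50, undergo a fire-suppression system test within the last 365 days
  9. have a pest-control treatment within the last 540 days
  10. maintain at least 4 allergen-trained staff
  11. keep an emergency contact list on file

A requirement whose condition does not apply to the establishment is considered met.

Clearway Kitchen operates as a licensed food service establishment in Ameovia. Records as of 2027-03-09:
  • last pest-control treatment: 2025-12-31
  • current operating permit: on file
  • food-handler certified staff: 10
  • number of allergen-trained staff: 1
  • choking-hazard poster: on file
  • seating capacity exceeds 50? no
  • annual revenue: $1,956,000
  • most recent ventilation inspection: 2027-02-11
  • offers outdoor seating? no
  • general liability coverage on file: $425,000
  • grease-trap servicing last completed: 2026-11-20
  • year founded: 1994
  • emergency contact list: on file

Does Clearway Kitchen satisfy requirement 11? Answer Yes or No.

Yes

11. emergency contact list present → met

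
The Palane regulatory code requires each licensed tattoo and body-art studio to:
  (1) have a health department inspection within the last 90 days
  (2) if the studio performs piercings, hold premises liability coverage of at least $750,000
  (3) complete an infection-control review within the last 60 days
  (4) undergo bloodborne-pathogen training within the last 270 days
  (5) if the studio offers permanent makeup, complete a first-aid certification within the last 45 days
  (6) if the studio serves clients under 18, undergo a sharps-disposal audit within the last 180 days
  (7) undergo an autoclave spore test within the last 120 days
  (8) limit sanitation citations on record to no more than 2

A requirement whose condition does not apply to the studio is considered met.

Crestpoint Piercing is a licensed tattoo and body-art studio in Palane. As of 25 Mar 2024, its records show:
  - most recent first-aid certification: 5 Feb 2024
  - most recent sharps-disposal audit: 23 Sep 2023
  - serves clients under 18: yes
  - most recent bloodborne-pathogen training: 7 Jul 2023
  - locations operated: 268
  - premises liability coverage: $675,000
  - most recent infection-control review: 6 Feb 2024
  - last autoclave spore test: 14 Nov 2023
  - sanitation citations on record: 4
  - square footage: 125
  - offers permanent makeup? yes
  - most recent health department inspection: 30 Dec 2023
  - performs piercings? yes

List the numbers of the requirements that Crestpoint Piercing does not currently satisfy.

2, 5, 6, 7, 8

1. health department inspection 86 days ago vs limit 90 → met
2. condition 'performs piercings' holds; premises liability coverage $675,000 < $750,000 → not met
3. infection-control review 48 days ago vs limit 60 → met
4. bloodborne-pathogen training 262 days ago vs limit 270 → met
5. condition 'offers permanent makeup' holds; first-aid certification 49 days ago vs limit 45 → not met
6. condition 'serves clients under 18' holds; sharps-disposal audit 184 days ago vs limit 180 → not met
7. autoclave spore test 132 days ago vs limit 120 → not met
8. sanitation citations on record 4 > 2 → not met
Not met: 2, 5, 6, 7, 8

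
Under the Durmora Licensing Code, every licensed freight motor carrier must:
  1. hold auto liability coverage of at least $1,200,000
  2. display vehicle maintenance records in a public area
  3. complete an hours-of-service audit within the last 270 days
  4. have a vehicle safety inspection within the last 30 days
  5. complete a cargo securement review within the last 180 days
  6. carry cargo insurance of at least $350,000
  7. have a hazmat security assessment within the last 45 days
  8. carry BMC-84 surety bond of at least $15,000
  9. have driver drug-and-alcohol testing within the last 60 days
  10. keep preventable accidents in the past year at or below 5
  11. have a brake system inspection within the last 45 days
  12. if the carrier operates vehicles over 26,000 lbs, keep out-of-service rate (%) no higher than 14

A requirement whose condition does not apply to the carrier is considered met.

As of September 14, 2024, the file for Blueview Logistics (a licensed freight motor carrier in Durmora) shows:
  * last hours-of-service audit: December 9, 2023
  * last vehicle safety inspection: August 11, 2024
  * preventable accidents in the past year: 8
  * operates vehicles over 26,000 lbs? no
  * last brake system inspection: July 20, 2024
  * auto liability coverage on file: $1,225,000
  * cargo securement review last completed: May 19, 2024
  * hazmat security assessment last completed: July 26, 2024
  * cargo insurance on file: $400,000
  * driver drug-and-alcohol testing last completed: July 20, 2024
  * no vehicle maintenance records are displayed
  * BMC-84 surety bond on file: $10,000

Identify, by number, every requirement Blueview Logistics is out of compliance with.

2, 3, 4, 7, 8, 10, 11

1. auto liability coverage $1,225,000 ≥ $1,200,000 → met
2. vehicle maintenance records absent → not met
3. hours-of-service audit 280 days ago vs limit 270 → not met
4. vehicle safety inspection 34 days ago vs limit 30 → not met
5. cargo securement review 118 days ago vs limit 180 → met
6. cargo insurance $400,000 ≥ $350,000 → met
7. hazmat security assessment 50 days ago vs limit 45 → not met
8. BMC-84 surety bond $10,000 < $15,000 → not met
9. driver drug-and-alcohol testing 56 days ago vs limit 60 → met
10. preventable accidents in the past year 8 > 5 → not met
11. brake system inspection 56 days ago vs limit 45 → not met
12. condition 'operates vehicles over 26,000 lbs' does not hold → requirement n/a → met
Not met: 2, 3, 4, 7, 8, 10, 11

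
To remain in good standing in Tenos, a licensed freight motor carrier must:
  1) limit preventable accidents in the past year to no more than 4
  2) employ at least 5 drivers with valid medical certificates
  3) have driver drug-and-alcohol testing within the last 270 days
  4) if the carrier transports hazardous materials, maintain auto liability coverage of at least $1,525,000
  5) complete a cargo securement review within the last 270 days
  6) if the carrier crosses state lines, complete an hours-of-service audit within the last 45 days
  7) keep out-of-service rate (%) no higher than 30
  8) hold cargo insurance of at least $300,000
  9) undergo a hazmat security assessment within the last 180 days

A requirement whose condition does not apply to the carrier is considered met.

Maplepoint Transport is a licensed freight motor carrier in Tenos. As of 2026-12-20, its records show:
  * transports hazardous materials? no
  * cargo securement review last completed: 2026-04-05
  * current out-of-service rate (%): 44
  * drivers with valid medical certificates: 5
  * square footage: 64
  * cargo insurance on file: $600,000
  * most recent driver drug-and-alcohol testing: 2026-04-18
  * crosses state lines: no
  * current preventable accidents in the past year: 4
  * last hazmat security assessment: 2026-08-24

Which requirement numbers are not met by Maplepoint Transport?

7

1. preventable accidents in the past year 4 ≤ 4 → met
2. drivers with valid medical certificates 5 ≥ 5 → met
3. driver drug-and-alcohol testing 246 days ago vs limit 270 → met
4. condition 'transports hazardous materials' does not hold → requirement n/a → met
5. cargo securement review 259 days ago vs limit 270 → met
6. condition 'crosses state lines' does not hold → requirement n/a → met
7. out-of-service rate (%) 44 > 30 → not met
8. cargo insurance $600,000 ≥ $300,000 → met
9. hazmat security assessment 118 days ago vs limit 180 → met
Not met: 7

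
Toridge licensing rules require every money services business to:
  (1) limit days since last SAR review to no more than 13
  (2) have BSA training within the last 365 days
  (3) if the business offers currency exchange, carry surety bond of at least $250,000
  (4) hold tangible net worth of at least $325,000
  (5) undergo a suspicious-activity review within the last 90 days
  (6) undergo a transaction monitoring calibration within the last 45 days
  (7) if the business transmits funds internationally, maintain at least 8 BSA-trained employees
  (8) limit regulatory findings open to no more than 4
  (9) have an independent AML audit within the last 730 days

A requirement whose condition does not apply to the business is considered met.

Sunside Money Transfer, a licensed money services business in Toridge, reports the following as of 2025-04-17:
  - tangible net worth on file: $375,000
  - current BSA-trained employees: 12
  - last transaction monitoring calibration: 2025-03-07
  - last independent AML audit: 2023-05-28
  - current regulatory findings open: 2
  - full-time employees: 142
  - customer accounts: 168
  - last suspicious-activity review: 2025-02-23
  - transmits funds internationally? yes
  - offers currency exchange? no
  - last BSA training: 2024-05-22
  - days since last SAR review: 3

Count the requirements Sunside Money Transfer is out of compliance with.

1. days since last SAR review 3 ≤ 13 → met
2. BSA training 330 days ago vs limit 365 → met
3. condition 'offers currency exchange' does not hold → requirement n/a → met
4. tangible net worth $375,000 ≥ $325,000 → met
5. suspicious-activity review 53 days ago vs limit 90 → met
6. transaction monitoring calibration 41 days ago vs limit 45 → met
7. condition 'transmits funds internationally' holds; BSA-trained employees 12 ≥ 8 → met
8. regulatory findings open 2 ≤ 4 → met
9. independent AML audit 690 days ago vs limit 730 → met
Not met: 0 of 9

0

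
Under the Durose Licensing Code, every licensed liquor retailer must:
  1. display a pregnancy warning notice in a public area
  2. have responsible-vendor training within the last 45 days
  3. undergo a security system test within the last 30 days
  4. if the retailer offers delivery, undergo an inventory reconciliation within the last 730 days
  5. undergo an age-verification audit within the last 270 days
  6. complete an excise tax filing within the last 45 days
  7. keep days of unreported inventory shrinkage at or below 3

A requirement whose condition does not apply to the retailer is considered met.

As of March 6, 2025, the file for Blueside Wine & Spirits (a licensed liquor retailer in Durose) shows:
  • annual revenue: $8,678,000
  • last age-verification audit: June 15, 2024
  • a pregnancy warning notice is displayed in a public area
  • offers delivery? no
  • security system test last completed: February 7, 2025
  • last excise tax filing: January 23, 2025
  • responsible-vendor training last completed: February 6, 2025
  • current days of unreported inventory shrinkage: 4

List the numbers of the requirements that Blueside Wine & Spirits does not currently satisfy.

7

1. pregnancy warning notice present → met
2. responsible-vendor training 28 days ago vs limit 45 → met
3. security system test 27 days ago vs limit 30 → met
4. condition 'offers delivery' does not hold → requirement n/a → met
5. age-verification audit 264 days ago vs limit 270 → met
6. excise tax filing 42 days ago vs limit 45 → met
7. days of unreported inventory shrinkage 4 > 3 → not met
Not met: 7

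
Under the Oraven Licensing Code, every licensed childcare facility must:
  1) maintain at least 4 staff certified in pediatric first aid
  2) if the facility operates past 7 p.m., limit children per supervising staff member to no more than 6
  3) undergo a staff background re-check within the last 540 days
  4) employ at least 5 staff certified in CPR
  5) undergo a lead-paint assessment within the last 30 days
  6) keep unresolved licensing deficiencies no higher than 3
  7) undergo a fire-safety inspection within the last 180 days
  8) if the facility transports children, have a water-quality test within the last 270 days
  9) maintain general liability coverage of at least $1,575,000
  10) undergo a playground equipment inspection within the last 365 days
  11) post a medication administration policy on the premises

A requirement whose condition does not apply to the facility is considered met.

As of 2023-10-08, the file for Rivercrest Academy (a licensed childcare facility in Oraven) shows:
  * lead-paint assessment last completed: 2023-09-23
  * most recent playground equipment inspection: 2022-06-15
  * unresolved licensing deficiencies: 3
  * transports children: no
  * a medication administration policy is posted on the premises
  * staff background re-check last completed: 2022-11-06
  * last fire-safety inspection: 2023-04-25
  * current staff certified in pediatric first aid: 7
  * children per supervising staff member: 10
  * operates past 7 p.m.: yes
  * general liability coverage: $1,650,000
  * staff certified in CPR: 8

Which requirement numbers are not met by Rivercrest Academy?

1. staff certified in pediatric first aid 7 ≥ 4 → met
2. condition 'operates past 7 p.m.' holds; children per supervising staff member 10 > 6 → not met
3. staff background re-check 336 days ago vs limit 540 → met
4. staff certified in CPR 8 ≥ 5 → met
5. lead-paint assessment 15 days ago vs limit 30 → met
6. unresolved licensing deficiencies 3 ≤ 3 → met
7. fire-safety inspection 166 days ago vs limit 180 → met
8. condition 'transports children' does not hold → requirement n/a → met
9. general liability coverage $1,650,000 ≥ $1,575,000 → met
10. playground equipment inspection 480 days ago vs limit 365 → not met
11. medication administration policy present → met
Not met: 2, 10

2, 10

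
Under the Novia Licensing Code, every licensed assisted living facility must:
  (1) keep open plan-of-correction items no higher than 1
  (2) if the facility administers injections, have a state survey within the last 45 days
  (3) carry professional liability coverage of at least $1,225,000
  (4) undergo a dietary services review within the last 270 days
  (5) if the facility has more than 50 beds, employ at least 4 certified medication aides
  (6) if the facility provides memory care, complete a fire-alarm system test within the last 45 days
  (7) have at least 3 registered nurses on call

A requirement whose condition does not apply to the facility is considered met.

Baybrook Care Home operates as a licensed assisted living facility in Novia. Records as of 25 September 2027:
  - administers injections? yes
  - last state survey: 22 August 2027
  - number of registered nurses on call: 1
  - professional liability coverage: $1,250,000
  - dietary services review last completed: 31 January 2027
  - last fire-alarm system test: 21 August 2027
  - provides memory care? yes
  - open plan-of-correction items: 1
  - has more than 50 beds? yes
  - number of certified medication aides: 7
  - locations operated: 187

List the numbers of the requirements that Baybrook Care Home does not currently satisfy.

1. open plan-of-correction items 1 ≤ 1 → met
2. condition 'administers injections' holds; state survey 34 days ago vs limit 45 → met
3. professional liability coverage $1,250,000 ≥ $1,225,000 → met
4. dietary services review 237 days ago vs limit 270 → met
5. condition 'has more than 50 beds' holds; certified medication aides 7 ≥ 4 → met
6. condition 'provides memory care' holds; fire-alarm system test 35 days ago vs limit 45 → met
7. registered nurses on call 1 < 3 → not met
Not met: 7

7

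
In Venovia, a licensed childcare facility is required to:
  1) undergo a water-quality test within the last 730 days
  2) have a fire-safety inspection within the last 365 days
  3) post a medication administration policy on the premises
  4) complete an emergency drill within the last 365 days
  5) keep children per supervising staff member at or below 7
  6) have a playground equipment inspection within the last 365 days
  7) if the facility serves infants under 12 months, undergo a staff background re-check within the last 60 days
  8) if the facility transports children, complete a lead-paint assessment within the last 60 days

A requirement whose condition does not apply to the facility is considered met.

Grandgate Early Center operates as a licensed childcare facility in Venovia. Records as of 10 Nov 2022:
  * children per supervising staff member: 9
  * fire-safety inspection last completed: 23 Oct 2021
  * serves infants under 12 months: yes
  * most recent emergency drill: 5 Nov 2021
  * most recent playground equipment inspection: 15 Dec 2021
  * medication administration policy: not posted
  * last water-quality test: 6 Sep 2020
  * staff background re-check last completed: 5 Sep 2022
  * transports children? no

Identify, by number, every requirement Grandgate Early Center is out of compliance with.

1. water-quality test 795 days ago vs limit 730 → not met
2. fire-safety inspection 383 days ago vs limit 365 → not met
3. medication administration policy absent → not met
4. emergency drill 370 days ago vs limit 365 → not met
5. children per supervising staff member 9 > 7 → not met
6. playground equipment inspection 330 days ago vs limit 365 → met
7. condition 'serves infants under 12 months' holds; staff background re-check 66 days ago vs limit 60 → not met
8. condition 'transports children' does not hold → requirement n/a → met
Not met: 1, 2, 3, 4, 5, 7

1, 2, 3, 4, 5, 7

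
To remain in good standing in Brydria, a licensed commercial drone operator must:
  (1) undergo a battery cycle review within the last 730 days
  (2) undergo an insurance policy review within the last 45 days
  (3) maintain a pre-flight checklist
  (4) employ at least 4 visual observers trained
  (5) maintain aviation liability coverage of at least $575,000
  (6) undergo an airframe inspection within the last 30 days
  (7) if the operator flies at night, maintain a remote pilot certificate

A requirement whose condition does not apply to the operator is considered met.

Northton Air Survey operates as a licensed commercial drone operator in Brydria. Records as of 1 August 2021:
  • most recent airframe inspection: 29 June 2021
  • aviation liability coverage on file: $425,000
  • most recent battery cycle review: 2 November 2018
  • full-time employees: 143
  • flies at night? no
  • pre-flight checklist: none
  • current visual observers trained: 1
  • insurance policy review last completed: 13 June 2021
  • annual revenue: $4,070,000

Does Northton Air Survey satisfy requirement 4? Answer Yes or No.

No

4. visual observers trained 1 < 4 → not met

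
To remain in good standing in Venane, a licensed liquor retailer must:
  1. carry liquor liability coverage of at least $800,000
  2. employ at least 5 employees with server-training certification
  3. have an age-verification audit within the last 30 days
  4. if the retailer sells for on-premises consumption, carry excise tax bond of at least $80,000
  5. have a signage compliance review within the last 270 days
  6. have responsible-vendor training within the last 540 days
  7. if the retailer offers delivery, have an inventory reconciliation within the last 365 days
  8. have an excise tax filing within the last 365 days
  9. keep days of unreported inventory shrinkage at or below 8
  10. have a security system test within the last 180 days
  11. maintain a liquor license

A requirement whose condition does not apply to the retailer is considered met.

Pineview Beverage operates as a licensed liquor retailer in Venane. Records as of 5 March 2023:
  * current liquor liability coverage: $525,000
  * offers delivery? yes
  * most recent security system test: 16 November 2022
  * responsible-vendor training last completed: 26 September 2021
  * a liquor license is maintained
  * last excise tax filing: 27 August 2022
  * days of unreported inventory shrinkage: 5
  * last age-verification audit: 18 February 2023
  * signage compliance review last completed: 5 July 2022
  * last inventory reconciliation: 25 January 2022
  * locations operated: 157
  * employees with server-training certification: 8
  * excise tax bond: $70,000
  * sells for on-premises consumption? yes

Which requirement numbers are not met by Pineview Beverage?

1, 4, 7

1. liquor liability coverage $525,000 < $800,000 → not met
2. employees with server-training certification 8 ≥ 5 → met
3. age-verification audit 15 days ago vs limit 30 → met
4. condition 'sells for on-premises consumption' holds; excise tax bond $70,000 < $80,000 → not met
5. signage compliance review 243 days ago vs limit 270 → met
6. responsible-vendor training 525 days ago vs limit 540 → met
7. condition 'offers delivery' holds; inventory reconciliation 404 days ago vs limit 365 → not met
8. excise tax filing 190 days ago vs limit 365 → met
9. days of unreported inventory shrinkage 5 ≤ 8 → met
10. security system test 109 days ago vs limit 180 → met
11. liquor license present → met
Not met: 1, 4, 7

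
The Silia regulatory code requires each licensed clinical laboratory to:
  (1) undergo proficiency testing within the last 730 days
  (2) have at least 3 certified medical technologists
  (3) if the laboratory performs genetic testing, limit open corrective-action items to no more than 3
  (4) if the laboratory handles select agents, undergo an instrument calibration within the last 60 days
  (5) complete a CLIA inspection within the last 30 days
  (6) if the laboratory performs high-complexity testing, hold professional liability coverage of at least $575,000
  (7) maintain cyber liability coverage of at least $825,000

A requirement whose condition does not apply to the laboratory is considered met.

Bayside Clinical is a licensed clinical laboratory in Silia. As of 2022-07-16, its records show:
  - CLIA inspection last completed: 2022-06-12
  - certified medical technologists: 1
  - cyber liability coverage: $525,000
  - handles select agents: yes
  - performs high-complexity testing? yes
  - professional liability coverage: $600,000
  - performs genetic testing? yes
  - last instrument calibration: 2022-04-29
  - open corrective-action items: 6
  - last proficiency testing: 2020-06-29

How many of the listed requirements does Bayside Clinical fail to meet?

6

1. proficiency testing 747 days ago vs limit 730 → not met
2. certified medical technologists 1 < 3 → not met
3. condition 'performs genetic testing' holds; open corrective-action items 6 > 3 → not met
4. condition 'handles select agents' holds; instrument calibration 78 days ago vs limit 60 → not met
5. CLIA inspection 34 days ago vs limit 30 → not met
6. condition 'performs high-complexity testing' holds; professional liability coverage $600,000 ≥ $575,000 → met
7. cyber liability coverage $525,000 < $825,000 → not met
Not met: 6 of 7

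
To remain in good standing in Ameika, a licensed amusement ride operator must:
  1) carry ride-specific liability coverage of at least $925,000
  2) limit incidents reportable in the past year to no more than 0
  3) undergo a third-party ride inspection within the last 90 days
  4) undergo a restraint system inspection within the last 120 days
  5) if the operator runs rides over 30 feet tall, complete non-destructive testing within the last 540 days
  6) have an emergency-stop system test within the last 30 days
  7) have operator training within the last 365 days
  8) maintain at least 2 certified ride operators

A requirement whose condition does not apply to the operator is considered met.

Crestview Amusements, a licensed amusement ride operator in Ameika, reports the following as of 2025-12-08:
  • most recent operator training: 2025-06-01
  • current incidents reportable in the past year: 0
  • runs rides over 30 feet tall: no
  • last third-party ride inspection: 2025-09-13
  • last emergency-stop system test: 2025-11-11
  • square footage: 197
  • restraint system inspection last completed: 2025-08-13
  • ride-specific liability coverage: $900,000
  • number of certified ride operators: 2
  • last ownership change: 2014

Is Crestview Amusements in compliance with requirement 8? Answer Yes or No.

Yes

8. certified ride operators 2 ≥ 2 → met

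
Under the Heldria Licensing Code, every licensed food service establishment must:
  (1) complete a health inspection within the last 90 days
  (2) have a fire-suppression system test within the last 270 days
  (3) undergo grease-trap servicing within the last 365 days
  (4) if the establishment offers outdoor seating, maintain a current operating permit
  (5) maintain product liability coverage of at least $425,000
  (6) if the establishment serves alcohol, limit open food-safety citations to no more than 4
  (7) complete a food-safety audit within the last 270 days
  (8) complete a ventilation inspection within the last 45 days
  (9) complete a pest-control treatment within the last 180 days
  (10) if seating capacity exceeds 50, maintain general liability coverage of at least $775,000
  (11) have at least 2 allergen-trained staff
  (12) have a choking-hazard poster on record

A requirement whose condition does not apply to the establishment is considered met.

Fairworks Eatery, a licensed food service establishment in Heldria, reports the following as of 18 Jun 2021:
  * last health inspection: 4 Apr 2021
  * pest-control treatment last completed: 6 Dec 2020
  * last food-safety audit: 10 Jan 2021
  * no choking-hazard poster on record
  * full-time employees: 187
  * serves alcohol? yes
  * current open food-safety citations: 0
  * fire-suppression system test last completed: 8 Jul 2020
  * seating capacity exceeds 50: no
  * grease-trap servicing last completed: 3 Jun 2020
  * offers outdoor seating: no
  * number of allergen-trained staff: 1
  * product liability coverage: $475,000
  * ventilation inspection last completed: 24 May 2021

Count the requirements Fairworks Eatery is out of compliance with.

5

1. health inspection 75 days ago vs limit 90 → met
2. fire-suppression system test 345 days ago vs limit 270 → not met
3. grease-trap servicing 380 days ago vs limit 365 → not met
4. condition 'offers outdoor seating' does not hold → requirement n/a → met
5. product liability coverage $475,000 ≥ $425,000 → met
6. condition 'serves alcohol' holds; open food-safety citations 0 ≤ 4 → met
7. food-safety audit 159 days ago vs limit 270 → met
8. ventilation inspection 25 days ago vs limit 45 → met
9. pest-control treatment 194 days ago vs limit 180 → not met
10. condition 'seating capacity exceeds 50' does not hold → requirement n/a → met
11. allergen-trained staff 1 < 2 → not met
12. choking-hazard poster absent → not met
Not met: 5 of 12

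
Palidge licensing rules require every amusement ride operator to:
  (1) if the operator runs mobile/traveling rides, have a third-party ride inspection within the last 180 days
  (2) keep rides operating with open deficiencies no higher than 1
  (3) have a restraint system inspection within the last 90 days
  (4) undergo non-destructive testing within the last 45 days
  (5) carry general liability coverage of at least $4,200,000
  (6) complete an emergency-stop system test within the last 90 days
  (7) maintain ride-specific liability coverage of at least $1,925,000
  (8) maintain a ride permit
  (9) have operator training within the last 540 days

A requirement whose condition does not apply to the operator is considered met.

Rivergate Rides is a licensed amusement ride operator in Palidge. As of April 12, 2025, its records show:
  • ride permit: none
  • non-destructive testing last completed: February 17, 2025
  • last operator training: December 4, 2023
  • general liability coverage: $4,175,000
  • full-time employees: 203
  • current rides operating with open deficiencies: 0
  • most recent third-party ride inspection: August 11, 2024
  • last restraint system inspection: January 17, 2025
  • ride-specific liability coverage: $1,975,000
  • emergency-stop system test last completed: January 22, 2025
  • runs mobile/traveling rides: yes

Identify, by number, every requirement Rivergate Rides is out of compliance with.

1, 4, 5, 8

1. condition 'runs mobile/traveling rides' holds; third-party ride inspection 244 days ago vs limit 180 → not met
2. rides operating with open deficiencies 0 ≤ 1 → met
3. restraint system inspection 85 days ago vs limit 90 → met
4. non-destructive testing 54 days ago vs limit 45 → not met
5. general liability coverage $4,175,000 < $4,200,000 → not met
6. emergency-stop system test 80 days ago vs limit 90 → met
7. ride-specific liability coverage $1,975,000 ≥ $1,925,000 → met
8. ride permit absent → not met
9. operator training 495 days ago vs limit 540 → met
Not met: 1, 4, 5, 8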